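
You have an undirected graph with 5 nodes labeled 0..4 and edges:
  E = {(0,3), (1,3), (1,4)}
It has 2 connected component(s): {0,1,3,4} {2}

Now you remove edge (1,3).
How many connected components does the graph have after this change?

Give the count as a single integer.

Answer: 3

Derivation:
Initial component count: 2
Remove (1,3): it was a bridge. Count increases: 2 -> 3.
  After removal, components: {0,3} {1,4} {2}
New component count: 3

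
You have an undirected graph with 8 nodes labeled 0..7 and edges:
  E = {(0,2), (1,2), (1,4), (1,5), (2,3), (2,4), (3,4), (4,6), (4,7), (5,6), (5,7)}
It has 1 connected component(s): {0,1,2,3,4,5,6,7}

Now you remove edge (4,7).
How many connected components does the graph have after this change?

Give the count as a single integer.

Initial component count: 1
Remove (4,7): not a bridge. Count unchanged: 1.
  After removal, components: {0,1,2,3,4,5,6,7}
New component count: 1

Answer: 1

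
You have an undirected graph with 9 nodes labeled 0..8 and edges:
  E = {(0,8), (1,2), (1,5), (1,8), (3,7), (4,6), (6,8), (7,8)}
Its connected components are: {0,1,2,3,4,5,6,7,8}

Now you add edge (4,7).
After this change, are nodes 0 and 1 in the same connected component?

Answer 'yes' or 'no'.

Answer: yes

Derivation:
Initial components: {0,1,2,3,4,5,6,7,8}
Adding edge (4,7): both already in same component {0,1,2,3,4,5,6,7,8}. No change.
New components: {0,1,2,3,4,5,6,7,8}
Are 0 and 1 in the same component? yes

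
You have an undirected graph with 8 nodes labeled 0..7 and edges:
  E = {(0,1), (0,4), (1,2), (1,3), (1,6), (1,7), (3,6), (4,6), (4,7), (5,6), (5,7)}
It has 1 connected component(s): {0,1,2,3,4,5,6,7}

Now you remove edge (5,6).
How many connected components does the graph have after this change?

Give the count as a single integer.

Answer: 1

Derivation:
Initial component count: 1
Remove (5,6): not a bridge. Count unchanged: 1.
  After removal, components: {0,1,2,3,4,5,6,7}
New component count: 1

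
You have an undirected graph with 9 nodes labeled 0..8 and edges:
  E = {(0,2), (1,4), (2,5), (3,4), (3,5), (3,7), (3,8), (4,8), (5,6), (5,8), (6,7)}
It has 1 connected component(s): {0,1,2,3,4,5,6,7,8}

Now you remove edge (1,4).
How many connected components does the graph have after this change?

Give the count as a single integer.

Initial component count: 1
Remove (1,4): it was a bridge. Count increases: 1 -> 2.
  After removal, components: {0,2,3,4,5,6,7,8} {1}
New component count: 2

Answer: 2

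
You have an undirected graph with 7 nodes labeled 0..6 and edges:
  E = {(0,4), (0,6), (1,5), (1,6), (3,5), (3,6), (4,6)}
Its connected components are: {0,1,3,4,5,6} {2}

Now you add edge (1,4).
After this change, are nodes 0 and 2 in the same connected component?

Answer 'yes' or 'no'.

Initial components: {0,1,3,4,5,6} {2}
Adding edge (1,4): both already in same component {0,1,3,4,5,6}. No change.
New components: {0,1,3,4,5,6} {2}
Are 0 and 2 in the same component? no

Answer: no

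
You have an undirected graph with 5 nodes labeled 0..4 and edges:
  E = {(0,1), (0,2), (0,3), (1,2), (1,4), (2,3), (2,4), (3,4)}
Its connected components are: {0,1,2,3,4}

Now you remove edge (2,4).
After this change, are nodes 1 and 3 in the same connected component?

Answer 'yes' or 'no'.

Initial components: {0,1,2,3,4}
Removing edge (2,4): not a bridge — component count unchanged at 1.
New components: {0,1,2,3,4}
Are 1 and 3 in the same component? yes

Answer: yes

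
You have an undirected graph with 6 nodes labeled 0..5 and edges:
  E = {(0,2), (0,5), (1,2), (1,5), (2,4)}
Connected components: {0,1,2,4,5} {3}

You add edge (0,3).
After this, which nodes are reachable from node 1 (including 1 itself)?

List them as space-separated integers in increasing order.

Before: nodes reachable from 1: {0,1,2,4,5}
Adding (0,3): merges 1's component with another. Reachability grows.
After: nodes reachable from 1: {0,1,2,3,4,5}

Answer: 0 1 2 3 4 5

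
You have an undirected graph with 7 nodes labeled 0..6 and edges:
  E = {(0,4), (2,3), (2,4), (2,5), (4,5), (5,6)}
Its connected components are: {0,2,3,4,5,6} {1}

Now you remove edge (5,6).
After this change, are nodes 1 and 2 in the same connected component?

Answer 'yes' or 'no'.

Initial components: {0,2,3,4,5,6} {1}
Removing edge (5,6): it was a bridge — component count 2 -> 3.
New components: {0,2,3,4,5} {1} {6}
Are 1 and 2 in the same component? no

Answer: no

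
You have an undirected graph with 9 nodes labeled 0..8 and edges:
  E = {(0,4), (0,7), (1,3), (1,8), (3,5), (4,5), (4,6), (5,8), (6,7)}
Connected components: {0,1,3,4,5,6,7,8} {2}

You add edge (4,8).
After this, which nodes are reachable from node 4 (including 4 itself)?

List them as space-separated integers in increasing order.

Before: nodes reachable from 4: {0,1,3,4,5,6,7,8}
Adding (4,8): both endpoints already in same component. Reachability from 4 unchanged.
After: nodes reachable from 4: {0,1,3,4,5,6,7,8}

Answer: 0 1 3 4 5 6 7 8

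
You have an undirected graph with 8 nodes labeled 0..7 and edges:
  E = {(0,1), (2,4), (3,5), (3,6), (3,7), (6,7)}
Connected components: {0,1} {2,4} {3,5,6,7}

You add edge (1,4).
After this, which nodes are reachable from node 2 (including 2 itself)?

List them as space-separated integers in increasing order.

Before: nodes reachable from 2: {2,4}
Adding (1,4): merges 2's component with another. Reachability grows.
After: nodes reachable from 2: {0,1,2,4}

Answer: 0 1 2 4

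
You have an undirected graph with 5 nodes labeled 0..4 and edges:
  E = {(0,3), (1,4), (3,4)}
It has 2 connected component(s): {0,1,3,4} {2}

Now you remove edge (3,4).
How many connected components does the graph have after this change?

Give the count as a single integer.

Initial component count: 2
Remove (3,4): it was a bridge. Count increases: 2 -> 3.
  After removal, components: {0,3} {1,4} {2}
New component count: 3

Answer: 3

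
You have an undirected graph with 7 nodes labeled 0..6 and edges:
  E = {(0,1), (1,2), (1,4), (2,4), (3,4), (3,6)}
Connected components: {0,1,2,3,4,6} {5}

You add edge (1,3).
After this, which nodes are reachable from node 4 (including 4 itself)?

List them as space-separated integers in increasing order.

Answer: 0 1 2 3 4 6

Derivation:
Before: nodes reachable from 4: {0,1,2,3,4,6}
Adding (1,3): both endpoints already in same component. Reachability from 4 unchanged.
After: nodes reachable from 4: {0,1,2,3,4,6}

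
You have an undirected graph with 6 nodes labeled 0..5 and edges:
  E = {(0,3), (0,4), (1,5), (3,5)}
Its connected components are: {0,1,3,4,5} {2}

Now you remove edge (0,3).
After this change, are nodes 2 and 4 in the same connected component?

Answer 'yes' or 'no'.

Initial components: {0,1,3,4,5} {2}
Removing edge (0,3): it was a bridge — component count 2 -> 3.
New components: {0,4} {1,3,5} {2}
Are 2 and 4 in the same component? no

Answer: no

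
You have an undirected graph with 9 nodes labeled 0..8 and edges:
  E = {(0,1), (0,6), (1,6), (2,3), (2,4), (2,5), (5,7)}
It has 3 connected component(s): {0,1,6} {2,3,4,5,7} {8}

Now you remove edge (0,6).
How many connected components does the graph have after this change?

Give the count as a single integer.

Answer: 3

Derivation:
Initial component count: 3
Remove (0,6): not a bridge. Count unchanged: 3.
  After removal, components: {0,1,6} {2,3,4,5,7} {8}
New component count: 3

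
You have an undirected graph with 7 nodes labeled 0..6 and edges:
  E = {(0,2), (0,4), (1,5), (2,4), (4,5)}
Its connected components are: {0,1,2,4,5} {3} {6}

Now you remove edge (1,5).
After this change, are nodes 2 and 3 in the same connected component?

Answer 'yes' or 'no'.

Initial components: {0,1,2,4,5} {3} {6}
Removing edge (1,5): it was a bridge — component count 3 -> 4.
New components: {0,2,4,5} {1} {3} {6}
Are 2 and 3 in the same component? no

Answer: no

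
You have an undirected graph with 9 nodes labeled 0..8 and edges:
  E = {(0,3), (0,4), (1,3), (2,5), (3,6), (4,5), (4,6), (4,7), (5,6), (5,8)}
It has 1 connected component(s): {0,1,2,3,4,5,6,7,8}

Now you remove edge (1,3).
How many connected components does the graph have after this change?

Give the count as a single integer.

Initial component count: 1
Remove (1,3): it was a bridge. Count increases: 1 -> 2.
  After removal, components: {0,2,3,4,5,6,7,8} {1}
New component count: 2

Answer: 2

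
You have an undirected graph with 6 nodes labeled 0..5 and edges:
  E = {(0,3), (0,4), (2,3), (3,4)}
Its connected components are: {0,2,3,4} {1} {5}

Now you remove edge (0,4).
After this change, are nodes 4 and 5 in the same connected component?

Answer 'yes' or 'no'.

Answer: no

Derivation:
Initial components: {0,2,3,4} {1} {5}
Removing edge (0,4): not a bridge — component count unchanged at 3.
New components: {0,2,3,4} {1} {5}
Are 4 and 5 in the same component? no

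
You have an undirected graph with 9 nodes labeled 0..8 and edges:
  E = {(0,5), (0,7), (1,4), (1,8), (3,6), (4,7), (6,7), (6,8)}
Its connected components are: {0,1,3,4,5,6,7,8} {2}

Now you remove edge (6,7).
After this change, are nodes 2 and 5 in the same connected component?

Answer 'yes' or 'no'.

Initial components: {0,1,3,4,5,6,7,8} {2}
Removing edge (6,7): not a bridge — component count unchanged at 2.
New components: {0,1,3,4,5,6,7,8} {2}
Are 2 and 5 in the same component? no

Answer: no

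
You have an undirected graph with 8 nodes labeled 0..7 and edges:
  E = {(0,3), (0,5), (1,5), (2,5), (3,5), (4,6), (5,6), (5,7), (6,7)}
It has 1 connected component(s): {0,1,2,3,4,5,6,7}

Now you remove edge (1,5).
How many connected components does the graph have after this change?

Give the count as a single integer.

Answer: 2

Derivation:
Initial component count: 1
Remove (1,5): it was a bridge. Count increases: 1 -> 2.
  After removal, components: {0,2,3,4,5,6,7} {1}
New component count: 2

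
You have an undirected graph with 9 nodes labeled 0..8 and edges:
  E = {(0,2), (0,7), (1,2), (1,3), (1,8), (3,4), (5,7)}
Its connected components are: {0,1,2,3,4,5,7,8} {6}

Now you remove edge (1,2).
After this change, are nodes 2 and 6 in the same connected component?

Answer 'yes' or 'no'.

Initial components: {0,1,2,3,4,5,7,8} {6}
Removing edge (1,2): it was a bridge — component count 2 -> 3.
New components: {0,2,5,7} {1,3,4,8} {6}
Are 2 and 6 in the same component? no

Answer: no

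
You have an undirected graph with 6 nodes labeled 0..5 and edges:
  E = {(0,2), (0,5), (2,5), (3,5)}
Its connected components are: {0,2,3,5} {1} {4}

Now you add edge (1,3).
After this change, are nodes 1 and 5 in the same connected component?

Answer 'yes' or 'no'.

Answer: yes

Derivation:
Initial components: {0,2,3,5} {1} {4}
Adding edge (1,3): merges {1} and {0,2,3,5}.
New components: {0,1,2,3,5} {4}
Are 1 and 5 in the same component? yes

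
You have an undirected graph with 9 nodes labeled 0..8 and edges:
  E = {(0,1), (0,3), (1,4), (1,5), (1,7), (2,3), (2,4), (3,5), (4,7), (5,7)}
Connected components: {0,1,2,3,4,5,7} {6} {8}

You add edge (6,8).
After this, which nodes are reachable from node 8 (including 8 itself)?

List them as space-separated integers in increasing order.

Before: nodes reachable from 8: {8}
Adding (6,8): merges 8's component with another. Reachability grows.
After: nodes reachable from 8: {6,8}

Answer: 6 8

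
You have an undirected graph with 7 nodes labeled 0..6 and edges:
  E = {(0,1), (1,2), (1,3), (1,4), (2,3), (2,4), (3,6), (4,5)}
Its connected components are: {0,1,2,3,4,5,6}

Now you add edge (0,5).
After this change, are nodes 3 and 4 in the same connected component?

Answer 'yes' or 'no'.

Initial components: {0,1,2,3,4,5,6}
Adding edge (0,5): both already in same component {0,1,2,3,4,5,6}. No change.
New components: {0,1,2,3,4,5,6}
Are 3 and 4 in the same component? yes

Answer: yes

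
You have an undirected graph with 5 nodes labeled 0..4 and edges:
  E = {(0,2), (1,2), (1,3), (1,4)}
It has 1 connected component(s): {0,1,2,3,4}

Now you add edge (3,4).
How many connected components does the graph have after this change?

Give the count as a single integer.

Answer: 1

Derivation:
Initial component count: 1
Add (3,4): endpoints already in same component. Count unchanged: 1.
New component count: 1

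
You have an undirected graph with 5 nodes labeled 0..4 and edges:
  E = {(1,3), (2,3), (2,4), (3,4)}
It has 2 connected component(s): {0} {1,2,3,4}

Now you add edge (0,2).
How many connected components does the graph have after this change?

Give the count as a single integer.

Answer: 1

Derivation:
Initial component count: 2
Add (0,2): merges two components. Count decreases: 2 -> 1.
New component count: 1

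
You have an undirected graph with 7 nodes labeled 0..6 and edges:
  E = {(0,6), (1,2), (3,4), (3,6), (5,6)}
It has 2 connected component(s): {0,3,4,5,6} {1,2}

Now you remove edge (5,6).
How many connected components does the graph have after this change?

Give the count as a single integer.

Answer: 3

Derivation:
Initial component count: 2
Remove (5,6): it was a bridge. Count increases: 2 -> 3.
  After removal, components: {0,3,4,6} {1,2} {5}
New component count: 3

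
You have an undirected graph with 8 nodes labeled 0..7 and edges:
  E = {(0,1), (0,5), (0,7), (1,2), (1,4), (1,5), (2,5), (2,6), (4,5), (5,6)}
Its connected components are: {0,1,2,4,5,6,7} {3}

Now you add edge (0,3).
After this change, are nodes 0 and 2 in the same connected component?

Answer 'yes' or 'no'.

Initial components: {0,1,2,4,5,6,7} {3}
Adding edge (0,3): merges {0,1,2,4,5,6,7} and {3}.
New components: {0,1,2,3,4,5,6,7}
Are 0 and 2 in the same component? yes

Answer: yes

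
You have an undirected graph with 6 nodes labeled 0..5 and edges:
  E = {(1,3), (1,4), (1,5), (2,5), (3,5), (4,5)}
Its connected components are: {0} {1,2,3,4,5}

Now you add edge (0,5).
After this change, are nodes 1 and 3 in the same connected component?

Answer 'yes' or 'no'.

Answer: yes

Derivation:
Initial components: {0} {1,2,3,4,5}
Adding edge (0,5): merges {0} and {1,2,3,4,5}.
New components: {0,1,2,3,4,5}
Are 1 and 3 in the same component? yes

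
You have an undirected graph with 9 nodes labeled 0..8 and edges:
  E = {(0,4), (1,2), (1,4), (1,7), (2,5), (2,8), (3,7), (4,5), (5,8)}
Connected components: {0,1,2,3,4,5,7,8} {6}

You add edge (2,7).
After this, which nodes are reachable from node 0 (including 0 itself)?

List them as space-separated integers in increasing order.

Before: nodes reachable from 0: {0,1,2,3,4,5,7,8}
Adding (2,7): both endpoints already in same component. Reachability from 0 unchanged.
After: nodes reachable from 0: {0,1,2,3,4,5,7,8}

Answer: 0 1 2 3 4 5 7 8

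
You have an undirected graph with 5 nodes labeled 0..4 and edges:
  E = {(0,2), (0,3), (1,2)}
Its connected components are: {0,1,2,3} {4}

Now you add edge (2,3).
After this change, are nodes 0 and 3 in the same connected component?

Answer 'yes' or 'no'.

Answer: yes

Derivation:
Initial components: {0,1,2,3} {4}
Adding edge (2,3): both already in same component {0,1,2,3}. No change.
New components: {0,1,2,3} {4}
Are 0 and 3 in the same component? yes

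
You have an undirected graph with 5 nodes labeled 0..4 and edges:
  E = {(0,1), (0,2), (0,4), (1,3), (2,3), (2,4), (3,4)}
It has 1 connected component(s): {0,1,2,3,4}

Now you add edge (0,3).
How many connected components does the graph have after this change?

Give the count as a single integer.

Initial component count: 1
Add (0,3): endpoints already in same component. Count unchanged: 1.
New component count: 1

Answer: 1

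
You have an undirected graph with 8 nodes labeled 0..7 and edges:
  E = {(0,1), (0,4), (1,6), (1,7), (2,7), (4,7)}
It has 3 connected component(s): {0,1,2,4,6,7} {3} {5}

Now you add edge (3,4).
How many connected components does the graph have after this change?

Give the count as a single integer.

Answer: 2

Derivation:
Initial component count: 3
Add (3,4): merges two components. Count decreases: 3 -> 2.
New component count: 2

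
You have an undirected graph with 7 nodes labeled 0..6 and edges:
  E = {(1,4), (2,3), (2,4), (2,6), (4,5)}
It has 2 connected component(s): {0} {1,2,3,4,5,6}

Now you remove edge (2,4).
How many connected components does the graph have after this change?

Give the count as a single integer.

Answer: 3

Derivation:
Initial component count: 2
Remove (2,4): it was a bridge. Count increases: 2 -> 3.
  After removal, components: {0} {1,4,5} {2,3,6}
New component count: 3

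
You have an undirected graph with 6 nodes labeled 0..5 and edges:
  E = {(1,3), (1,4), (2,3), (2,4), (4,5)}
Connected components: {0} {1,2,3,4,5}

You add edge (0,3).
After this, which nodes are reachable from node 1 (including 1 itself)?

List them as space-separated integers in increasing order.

Before: nodes reachable from 1: {1,2,3,4,5}
Adding (0,3): merges 1's component with another. Reachability grows.
After: nodes reachable from 1: {0,1,2,3,4,5}

Answer: 0 1 2 3 4 5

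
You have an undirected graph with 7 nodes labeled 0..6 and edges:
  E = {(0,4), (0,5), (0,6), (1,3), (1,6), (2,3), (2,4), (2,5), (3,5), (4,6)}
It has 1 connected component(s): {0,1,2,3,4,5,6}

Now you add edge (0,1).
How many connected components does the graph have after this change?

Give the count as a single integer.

Initial component count: 1
Add (0,1): endpoints already in same component. Count unchanged: 1.
New component count: 1

Answer: 1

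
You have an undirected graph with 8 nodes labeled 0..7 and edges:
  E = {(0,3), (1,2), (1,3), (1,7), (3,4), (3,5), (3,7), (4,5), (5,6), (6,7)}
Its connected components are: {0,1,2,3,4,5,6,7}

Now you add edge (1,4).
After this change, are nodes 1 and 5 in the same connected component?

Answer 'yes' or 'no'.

Answer: yes

Derivation:
Initial components: {0,1,2,3,4,5,6,7}
Adding edge (1,4): both already in same component {0,1,2,3,4,5,6,7}. No change.
New components: {0,1,2,3,4,5,6,7}
Are 1 and 5 in the same component? yes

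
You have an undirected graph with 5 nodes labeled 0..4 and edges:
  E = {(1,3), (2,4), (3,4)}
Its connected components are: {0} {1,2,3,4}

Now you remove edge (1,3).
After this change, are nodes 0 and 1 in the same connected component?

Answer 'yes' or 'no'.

Initial components: {0} {1,2,3,4}
Removing edge (1,3): it was a bridge — component count 2 -> 3.
New components: {0} {1} {2,3,4}
Are 0 and 1 in the same component? no

Answer: no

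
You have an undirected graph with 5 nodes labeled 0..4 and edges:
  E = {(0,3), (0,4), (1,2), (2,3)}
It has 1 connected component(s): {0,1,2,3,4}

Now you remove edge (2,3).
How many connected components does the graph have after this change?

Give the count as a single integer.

Initial component count: 1
Remove (2,3): it was a bridge. Count increases: 1 -> 2.
  After removal, components: {0,3,4} {1,2}
New component count: 2

Answer: 2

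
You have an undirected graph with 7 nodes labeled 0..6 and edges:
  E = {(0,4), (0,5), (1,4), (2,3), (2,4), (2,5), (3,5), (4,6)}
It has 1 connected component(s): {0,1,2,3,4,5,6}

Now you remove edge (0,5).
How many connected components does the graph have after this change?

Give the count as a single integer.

Answer: 1

Derivation:
Initial component count: 1
Remove (0,5): not a bridge. Count unchanged: 1.
  After removal, components: {0,1,2,3,4,5,6}
New component count: 1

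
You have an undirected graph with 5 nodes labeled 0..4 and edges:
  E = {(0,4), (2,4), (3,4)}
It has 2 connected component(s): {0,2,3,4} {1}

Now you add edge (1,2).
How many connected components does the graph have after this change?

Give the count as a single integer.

Initial component count: 2
Add (1,2): merges two components. Count decreases: 2 -> 1.
New component count: 1

Answer: 1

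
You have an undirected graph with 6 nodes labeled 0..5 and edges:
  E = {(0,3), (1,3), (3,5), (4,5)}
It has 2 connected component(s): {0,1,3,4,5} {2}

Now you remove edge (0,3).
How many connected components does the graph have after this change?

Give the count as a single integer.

Answer: 3

Derivation:
Initial component count: 2
Remove (0,3): it was a bridge. Count increases: 2 -> 3.
  After removal, components: {0} {1,3,4,5} {2}
New component count: 3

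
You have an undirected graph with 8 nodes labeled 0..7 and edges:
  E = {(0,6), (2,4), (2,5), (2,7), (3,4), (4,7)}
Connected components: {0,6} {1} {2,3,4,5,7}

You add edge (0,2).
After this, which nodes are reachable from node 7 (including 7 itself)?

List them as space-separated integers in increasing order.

Answer: 0 2 3 4 5 6 7

Derivation:
Before: nodes reachable from 7: {2,3,4,5,7}
Adding (0,2): merges 7's component with another. Reachability grows.
After: nodes reachable from 7: {0,2,3,4,5,6,7}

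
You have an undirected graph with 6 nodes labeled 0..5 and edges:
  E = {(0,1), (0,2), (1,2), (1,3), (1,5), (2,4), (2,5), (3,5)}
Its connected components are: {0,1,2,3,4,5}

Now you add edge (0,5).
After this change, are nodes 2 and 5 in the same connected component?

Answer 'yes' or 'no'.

Initial components: {0,1,2,3,4,5}
Adding edge (0,5): both already in same component {0,1,2,3,4,5}. No change.
New components: {0,1,2,3,4,5}
Are 2 and 5 in the same component? yes

Answer: yes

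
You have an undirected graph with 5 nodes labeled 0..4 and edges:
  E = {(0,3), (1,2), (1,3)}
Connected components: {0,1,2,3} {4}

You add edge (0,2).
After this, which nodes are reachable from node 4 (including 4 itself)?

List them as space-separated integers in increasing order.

Answer: 4

Derivation:
Before: nodes reachable from 4: {4}
Adding (0,2): both endpoints already in same component. Reachability from 4 unchanged.
After: nodes reachable from 4: {4}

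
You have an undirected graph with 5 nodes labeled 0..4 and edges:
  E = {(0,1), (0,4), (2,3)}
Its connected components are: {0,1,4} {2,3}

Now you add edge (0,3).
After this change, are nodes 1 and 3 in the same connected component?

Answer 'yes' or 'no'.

Initial components: {0,1,4} {2,3}
Adding edge (0,3): merges {0,1,4} and {2,3}.
New components: {0,1,2,3,4}
Are 1 and 3 in the same component? yes

Answer: yes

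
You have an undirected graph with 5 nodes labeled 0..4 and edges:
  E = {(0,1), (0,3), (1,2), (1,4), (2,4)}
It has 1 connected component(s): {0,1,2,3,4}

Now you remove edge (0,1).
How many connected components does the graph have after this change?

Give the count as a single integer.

Initial component count: 1
Remove (0,1): it was a bridge. Count increases: 1 -> 2.
  After removal, components: {0,3} {1,2,4}
New component count: 2

Answer: 2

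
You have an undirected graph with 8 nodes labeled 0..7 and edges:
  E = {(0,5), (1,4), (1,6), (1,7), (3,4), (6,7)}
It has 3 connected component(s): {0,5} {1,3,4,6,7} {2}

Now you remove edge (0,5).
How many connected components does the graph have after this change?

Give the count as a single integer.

Initial component count: 3
Remove (0,5): it was a bridge. Count increases: 3 -> 4.
  After removal, components: {0} {1,3,4,6,7} {2} {5}
New component count: 4

Answer: 4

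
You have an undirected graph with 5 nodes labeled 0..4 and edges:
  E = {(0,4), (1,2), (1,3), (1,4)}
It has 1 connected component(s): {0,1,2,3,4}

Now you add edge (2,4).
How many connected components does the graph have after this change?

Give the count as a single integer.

Initial component count: 1
Add (2,4): endpoints already in same component. Count unchanged: 1.
New component count: 1

Answer: 1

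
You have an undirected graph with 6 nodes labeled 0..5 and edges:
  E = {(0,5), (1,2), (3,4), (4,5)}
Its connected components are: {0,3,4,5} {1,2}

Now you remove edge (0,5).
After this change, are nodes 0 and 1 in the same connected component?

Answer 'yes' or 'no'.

Initial components: {0,3,4,5} {1,2}
Removing edge (0,5): it was a bridge — component count 2 -> 3.
New components: {0} {1,2} {3,4,5}
Are 0 and 1 in the same component? no

Answer: no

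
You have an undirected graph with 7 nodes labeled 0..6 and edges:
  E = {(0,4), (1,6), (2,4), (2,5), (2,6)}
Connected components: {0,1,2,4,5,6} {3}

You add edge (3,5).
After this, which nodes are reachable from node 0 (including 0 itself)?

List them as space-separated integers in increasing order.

Before: nodes reachable from 0: {0,1,2,4,5,6}
Adding (3,5): merges 0's component with another. Reachability grows.
After: nodes reachable from 0: {0,1,2,3,4,5,6}

Answer: 0 1 2 3 4 5 6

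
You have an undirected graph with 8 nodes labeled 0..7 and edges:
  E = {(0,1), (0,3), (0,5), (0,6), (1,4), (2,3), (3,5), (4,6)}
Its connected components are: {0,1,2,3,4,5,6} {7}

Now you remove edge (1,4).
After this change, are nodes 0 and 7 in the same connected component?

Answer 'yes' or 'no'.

Answer: no

Derivation:
Initial components: {0,1,2,3,4,5,6} {7}
Removing edge (1,4): not a bridge — component count unchanged at 2.
New components: {0,1,2,3,4,5,6} {7}
Are 0 and 7 in the same component? no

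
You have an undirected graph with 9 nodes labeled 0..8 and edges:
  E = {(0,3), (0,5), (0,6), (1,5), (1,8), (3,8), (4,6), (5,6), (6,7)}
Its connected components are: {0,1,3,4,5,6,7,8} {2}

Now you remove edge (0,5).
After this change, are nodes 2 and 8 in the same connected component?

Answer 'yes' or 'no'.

Initial components: {0,1,3,4,5,6,7,8} {2}
Removing edge (0,5): not a bridge — component count unchanged at 2.
New components: {0,1,3,4,5,6,7,8} {2}
Are 2 and 8 in the same component? no

Answer: no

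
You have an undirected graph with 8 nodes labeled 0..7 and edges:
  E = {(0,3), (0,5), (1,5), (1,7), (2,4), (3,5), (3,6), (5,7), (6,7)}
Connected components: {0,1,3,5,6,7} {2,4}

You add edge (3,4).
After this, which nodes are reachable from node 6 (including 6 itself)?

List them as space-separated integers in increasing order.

Before: nodes reachable from 6: {0,1,3,5,6,7}
Adding (3,4): merges 6's component with another. Reachability grows.
After: nodes reachable from 6: {0,1,2,3,4,5,6,7}

Answer: 0 1 2 3 4 5 6 7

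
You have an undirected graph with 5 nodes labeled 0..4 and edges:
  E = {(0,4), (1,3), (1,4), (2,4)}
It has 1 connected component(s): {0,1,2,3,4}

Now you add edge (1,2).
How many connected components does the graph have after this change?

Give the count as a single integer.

Initial component count: 1
Add (1,2): endpoints already in same component. Count unchanged: 1.
New component count: 1

Answer: 1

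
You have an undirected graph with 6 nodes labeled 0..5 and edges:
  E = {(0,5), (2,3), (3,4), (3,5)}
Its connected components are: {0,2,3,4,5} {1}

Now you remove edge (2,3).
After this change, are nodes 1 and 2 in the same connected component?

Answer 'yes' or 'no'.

Initial components: {0,2,3,4,5} {1}
Removing edge (2,3): it was a bridge — component count 2 -> 3.
New components: {0,3,4,5} {1} {2}
Are 1 and 2 in the same component? no

Answer: no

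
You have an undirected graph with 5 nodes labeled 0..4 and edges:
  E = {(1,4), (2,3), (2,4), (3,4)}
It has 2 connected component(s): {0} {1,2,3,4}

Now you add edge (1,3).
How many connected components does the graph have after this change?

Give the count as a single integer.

Answer: 2

Derivation:
Initial component count: 2
Add (1,3): endpoints already in same component. Count unchanged: 2.
New component count: 2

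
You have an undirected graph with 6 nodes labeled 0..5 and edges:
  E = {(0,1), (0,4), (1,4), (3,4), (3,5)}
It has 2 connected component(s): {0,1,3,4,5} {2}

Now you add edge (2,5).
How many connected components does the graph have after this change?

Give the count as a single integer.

Answer: 1

Derivation:
Initial component count: 2
Add (2,5): merges two components. Count decreases: 2 -> 1.
New component count: 1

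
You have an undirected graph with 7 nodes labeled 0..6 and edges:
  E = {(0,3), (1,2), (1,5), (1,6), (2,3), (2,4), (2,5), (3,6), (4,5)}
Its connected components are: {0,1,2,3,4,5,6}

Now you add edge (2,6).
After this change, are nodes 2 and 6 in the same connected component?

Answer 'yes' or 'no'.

Initial components: {0,1,2,3,4,5,6}
Adding edge (2,6): both already in same component {0,1,2,3,4,5,6}. No change.
New components: {0,1,2,3,4,5,6}
Are 2 and 6 in the same component? yes

Answer: yes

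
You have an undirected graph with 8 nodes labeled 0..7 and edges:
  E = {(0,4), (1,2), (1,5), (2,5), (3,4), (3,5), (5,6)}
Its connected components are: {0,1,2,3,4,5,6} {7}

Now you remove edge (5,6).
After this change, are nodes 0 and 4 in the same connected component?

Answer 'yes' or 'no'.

Answer: yes

Derivation:
Initial components: {0,1,2,3,4,5,6} {7}
Removing edge (5,6): it was a bridge — component count 2 -> 3.
New components: {0,1,2,3,4,5} {6} {7}
Are 0 and 4 in the same component? yes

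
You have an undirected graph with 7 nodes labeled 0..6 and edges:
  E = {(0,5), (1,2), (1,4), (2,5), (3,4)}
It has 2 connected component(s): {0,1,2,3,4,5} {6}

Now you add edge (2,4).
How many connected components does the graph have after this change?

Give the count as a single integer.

Initial component count: 2
Add (2,4): endpoints already in same component. Count unchanged: 2.
New component count: 2

Answer: 2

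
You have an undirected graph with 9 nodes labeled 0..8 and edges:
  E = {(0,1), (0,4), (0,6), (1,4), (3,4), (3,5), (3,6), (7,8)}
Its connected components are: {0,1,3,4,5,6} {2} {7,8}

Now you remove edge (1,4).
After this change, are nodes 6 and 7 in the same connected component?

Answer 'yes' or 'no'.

Answer: no

Derivation:
Initial components: {0,1,3,4,5,6} {2} {7,8}
Removing edge (1,4): not a bridge — component count unchanged at 3.
New components: {0,1,3,4,5,6} {2} {7,8}
Are 6 and 7 in the same component? no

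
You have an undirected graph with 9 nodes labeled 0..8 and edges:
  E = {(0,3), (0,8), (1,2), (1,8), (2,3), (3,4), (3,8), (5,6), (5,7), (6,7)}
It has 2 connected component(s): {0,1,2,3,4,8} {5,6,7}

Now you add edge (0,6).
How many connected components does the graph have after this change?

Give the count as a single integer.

Initial component count: 2
Add (0,6): merges two components. Count decreases: 2 -> 1.
New component count: 1

Answer: 1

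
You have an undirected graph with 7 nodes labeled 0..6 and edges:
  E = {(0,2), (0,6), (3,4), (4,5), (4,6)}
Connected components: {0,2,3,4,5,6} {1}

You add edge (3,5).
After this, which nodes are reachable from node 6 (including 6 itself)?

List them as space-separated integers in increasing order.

Before: nodes reachable from 6: {0,2,3,4,5,6}
Adding (3,5): both endpoints already in same component. Reachability from 6 unchanged.
After: nodes reachable from 6: {0,2,3,4,5,6}

Answer: 0 2 3 4 5 6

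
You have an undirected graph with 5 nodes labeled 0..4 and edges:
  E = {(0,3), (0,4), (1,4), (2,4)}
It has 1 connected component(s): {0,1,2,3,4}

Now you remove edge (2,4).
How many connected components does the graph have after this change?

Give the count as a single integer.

Initial component count: 1
Remove (2,4): it was a bridge. Count increases: 1 -> 2.
  After removal, components: {0,1,3,4} {2}
New component count: 2

Answer: 2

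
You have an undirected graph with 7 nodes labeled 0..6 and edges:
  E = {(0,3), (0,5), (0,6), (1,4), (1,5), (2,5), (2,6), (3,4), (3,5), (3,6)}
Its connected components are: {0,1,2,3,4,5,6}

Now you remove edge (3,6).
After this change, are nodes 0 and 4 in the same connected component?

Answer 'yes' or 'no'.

Initial components: {0,1,2,3,4,5,6}
Removing edge (3,6): not a bridge — component count unchanged at 1.
New components: {0,1,2,3,4,5,6}
Are 0 and 4 in the same component? yes

Answer: yes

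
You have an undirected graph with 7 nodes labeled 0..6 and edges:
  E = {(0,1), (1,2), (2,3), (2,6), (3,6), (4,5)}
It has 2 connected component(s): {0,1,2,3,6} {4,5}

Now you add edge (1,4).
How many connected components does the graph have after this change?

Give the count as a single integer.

Answer: 1

Derivation:
Initial component count: 2
Add (1,4): merges two components. Count decreases: 2 -> 1.
New component count: 1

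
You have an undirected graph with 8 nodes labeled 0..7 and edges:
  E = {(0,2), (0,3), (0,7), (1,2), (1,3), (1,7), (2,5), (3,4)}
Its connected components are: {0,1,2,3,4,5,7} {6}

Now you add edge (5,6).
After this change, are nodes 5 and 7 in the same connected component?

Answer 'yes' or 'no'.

Initial components: {0,1,2,3,4,5,7} {6}
Adding edge (5,6): merges {0,1,2,3,4,5,7} and {6}.
New components: {0,1,2,3,4,5,6,7}
Are 5 and 7 in the same component? yes

Answer: yes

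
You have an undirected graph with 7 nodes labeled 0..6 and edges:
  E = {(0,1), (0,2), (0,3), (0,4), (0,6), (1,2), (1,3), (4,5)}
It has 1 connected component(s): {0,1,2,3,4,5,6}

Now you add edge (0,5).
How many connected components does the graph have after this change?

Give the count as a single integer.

Answer: 1

Derivation:
Initial component count: 1
Add (0,5): endpoints already in same component. Count unchanged: 1.
New component count: 1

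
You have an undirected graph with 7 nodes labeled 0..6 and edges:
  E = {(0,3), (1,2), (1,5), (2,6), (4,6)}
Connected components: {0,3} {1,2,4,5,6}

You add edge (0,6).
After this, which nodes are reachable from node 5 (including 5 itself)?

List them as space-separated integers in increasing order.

Answer: 0 1 2 3 4 5 6

Derivation:
Before: nodes reachable from 5: {1,2,4,5,6}
Adding (0,6): merges 5's component with another. Reachability grows.
After: nodes reachable from 5: {0,1,2,3,4,5,6}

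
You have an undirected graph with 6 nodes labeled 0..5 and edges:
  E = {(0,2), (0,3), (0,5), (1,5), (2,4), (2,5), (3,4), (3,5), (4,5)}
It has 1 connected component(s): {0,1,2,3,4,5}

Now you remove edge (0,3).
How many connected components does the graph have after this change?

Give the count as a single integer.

Initial component count: 1
Remove (0,3): not a bridge. Count unchanged: 1.
  After removal, components: {0,1,2,3,4,5}
New component count: 1

Answer: 1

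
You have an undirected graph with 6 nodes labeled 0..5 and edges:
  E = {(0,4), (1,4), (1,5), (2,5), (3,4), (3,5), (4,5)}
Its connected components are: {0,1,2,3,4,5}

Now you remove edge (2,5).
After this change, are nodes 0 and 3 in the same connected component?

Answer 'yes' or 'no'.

Initial components: {0,1,2,3,4,5}
Removing edge (2,5): it was a bridge — component count 1 -> 2.
New components: {0,1,3,4,5} {2}
Are 0 and 3 in the same component? yes

Answer: yes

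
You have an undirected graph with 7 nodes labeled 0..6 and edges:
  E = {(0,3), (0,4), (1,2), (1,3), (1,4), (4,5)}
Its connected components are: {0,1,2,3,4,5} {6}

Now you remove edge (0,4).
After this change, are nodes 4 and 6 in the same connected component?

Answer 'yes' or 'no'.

Initial components: {0,1,2,3,4,5} {6}
Removing edge (0,4): not a bridge — component count unchanged at 2.
New components: {0,1,2,3,4,5} {6}
Are 4 and 6 in the same component? no

Answer: no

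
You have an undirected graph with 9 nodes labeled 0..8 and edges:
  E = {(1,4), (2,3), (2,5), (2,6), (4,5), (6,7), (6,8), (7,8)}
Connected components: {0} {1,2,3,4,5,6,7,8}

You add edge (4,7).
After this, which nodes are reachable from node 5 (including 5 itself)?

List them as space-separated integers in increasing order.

Answer: 1 2 3 4 5 6 7 8

Derivation:
Before: nodes reachable from 5: {1,2,3,4,5,6,7,8}
Adding (4,7): both endpoints already in same component. Reachability from 5 unchanged.
After: nodes reachable from 5: {1,2,3,4,5,6,7,8}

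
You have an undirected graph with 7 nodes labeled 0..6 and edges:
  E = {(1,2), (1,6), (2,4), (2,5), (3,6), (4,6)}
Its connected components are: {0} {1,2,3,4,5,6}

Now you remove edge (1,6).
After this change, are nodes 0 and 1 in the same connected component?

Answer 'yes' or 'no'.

Answer: no

Derivation:
Initial components: {0} {1,2,3,4,5,6}
Removing edge (1,6): not a bridge — component count unchanged at 2.
New components: {0} {1,2,3,4,5,6}
Are 0 and 1 in the same component? no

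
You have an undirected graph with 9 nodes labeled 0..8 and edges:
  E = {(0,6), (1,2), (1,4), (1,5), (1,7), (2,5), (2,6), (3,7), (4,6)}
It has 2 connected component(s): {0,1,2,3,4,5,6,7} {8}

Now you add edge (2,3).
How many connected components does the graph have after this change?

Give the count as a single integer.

Answer: 2

Derivation:
Initial component count: 2
Add (2,3): endpoints already in same component. Count unchanged: 2.
New component count: 2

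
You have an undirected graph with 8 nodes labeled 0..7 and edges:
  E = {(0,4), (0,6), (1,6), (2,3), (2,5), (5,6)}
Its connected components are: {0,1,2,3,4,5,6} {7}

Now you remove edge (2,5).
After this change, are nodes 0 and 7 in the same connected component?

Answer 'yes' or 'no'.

Answer: no

Derivation:
Initial components: {0,1,2,3,4,5,6} {7}
Removing edge (2,5): it was a bridge — component count 2 -> 3.
New components: {0,1,4,5,6} {2,3} {7}
Are 0 and 7 in the same component? no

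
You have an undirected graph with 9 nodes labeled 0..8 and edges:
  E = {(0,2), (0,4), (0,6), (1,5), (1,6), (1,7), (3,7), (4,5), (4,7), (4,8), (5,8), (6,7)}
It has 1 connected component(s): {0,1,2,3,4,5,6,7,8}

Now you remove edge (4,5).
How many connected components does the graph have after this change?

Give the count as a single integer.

Initial component count: 1
Remove (4,5): not a bridge. Count unchanged: 1.
  After removal, components: {0,1,2,3,4,5,6,7,8}
New component count: 1

Answer: 1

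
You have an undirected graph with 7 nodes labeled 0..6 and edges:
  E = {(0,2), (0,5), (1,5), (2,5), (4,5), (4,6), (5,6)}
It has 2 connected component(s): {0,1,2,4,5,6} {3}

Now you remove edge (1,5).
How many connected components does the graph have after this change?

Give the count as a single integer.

Initial component count: 2
Remove (1,5): it was a bridge. Count increases: 2 -> 3.
  After removal, components: {0,2,4,5,6} {1} {3}
New component count: 3

Answer: 3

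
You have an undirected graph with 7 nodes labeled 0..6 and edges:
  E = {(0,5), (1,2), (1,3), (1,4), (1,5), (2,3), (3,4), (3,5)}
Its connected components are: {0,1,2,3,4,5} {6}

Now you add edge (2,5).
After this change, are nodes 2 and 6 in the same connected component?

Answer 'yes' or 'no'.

Answer: no

Derivation:
Initial components: {0,1,2,3,4,5} {6}
Adding edge (2,5): both already in same component {0,1,2,3,4,5}. No change.
New components: {0,1,2,3,4,5} {6}
Are 2 and 6 in the same component? no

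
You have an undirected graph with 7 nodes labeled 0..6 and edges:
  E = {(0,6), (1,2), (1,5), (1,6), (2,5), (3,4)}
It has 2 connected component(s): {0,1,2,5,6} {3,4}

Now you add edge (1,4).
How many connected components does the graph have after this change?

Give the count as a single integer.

Answer: 1

Derivation:
Initial component count: 2
Add (1,4): merges two components. Count decreases: 2 -> 1.
New component count: 1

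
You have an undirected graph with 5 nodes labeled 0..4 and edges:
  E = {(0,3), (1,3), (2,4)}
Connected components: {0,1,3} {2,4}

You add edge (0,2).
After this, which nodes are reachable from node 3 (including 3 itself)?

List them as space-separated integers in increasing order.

Before: nodes reachable from 3: {0,1,3}
Adding (0,2): merges 3's component with another. Reachability grows.
After: nodes reachable from 3: {0,1,2,3,4}

Answer: 0 1 2 3 4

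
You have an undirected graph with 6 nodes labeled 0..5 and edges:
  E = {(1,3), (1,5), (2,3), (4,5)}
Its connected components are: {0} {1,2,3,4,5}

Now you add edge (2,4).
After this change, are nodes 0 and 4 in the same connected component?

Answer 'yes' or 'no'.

Answer: no

Derivation:
Initial components: {0} {1,2,3,4,5}
Adding edge (2,4): both already in same component {1,2,3,4,5}. No change.
New components: {0} {1,2,3,4,5}
Are 0 and 4 in the same component? no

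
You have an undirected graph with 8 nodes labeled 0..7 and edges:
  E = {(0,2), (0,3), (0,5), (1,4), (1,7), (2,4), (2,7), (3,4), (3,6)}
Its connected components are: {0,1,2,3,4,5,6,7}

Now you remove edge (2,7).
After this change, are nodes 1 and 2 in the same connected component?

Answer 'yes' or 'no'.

Initial components: {0,1,2,3,4,5,6,7}
Removing edge (2,7): not a bridge — component count unchanged at 1.
New components: {0,1,2,3,4,5,6,7}
Are 1 and 2 in the same component? yes

Answer: yes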